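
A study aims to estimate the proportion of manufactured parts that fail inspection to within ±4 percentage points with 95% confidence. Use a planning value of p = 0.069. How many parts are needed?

155

For a proportion with margin E = 0.04 at 95% confidence, z = 1.960.
n = p̂(1−p̂)(z/E)² = 0.069 × 0.931 × (1.960/0.04)² = 154.24
Round up: n = 155.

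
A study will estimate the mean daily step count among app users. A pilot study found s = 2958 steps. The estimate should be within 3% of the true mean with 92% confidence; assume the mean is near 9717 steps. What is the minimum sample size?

For a mean, the margin of error is E = z·σ/√n, so n = (zσ/E)².
At 92% confidence, z = 1.751.
E = 3% of 9717 = 291.5 steps.
n = (1.751 × 2958 / 291.5)² = 315.69
Round up: n = 316.

316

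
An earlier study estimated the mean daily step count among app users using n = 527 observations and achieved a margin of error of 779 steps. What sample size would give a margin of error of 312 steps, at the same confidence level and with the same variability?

Margin of error scales as 1/√n, so n₂ = n₁·(E₁/E₂)².
n₂ = 527 × (779/312)² = 527 × 6.234 = 3285.32
Round up: n₂ = 3286.

3286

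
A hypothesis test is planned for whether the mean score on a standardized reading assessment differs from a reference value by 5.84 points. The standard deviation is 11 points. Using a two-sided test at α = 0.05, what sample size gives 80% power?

For a one-sample z-test, n = ((z_{α/2} + z_β)·σ/δ)².
z_{α/2} = 1.960 (two-sided α = 0.05); z_β = 0.842 (power 80% → β = 0.2).
n = (2.802 × 11 / 5.84)² = 27.85
Round up: n = 28.

n = 28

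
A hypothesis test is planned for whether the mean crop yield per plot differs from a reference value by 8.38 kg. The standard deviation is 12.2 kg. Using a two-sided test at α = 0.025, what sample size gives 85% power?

For a one-sample z-test, n = ((z_{α/2} + z_β)·σ/δ)².
z_{α/2} = 2.241 (two-sided α = 0.025); z_β = 1.036 (power 85% → β = 0.15).
n = (3.277 × 12.2 / 8.38)² = 22.76
Round up: n = 23.

23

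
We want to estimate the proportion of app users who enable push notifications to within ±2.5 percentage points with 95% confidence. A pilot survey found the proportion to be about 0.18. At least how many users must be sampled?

For a proportion with margin E = 0.025 at 95% confidence, z = 1.960.
n = p̂(1−p̂)(z/E)² = 0.18 × 0.82 × (1.960/0.025)² = 907.23
Round up: n = 908.

908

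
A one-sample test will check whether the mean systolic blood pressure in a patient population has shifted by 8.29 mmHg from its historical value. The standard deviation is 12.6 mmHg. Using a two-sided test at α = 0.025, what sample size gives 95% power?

n = 35

For a one-sample z-test, n = ((z_{α/2} + z_β)·σ/δ)².
z_{α/2} = 2.241 (two-sided α = 0.025); z_β = 1.645 (power 95% → β = 0.05).
n = (3.886 × 12.6 / 8.29)² = 34.88
Round up: n = 35.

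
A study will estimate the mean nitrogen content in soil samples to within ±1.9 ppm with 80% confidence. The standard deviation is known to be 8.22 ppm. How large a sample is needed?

31

For a mean, the margin of error is E = z·σ/√n, so n = (zσ/E)².
At 80% confidence, z = 1.282.
n = (1.282 × 8.22 / 1.9)² = 30.76
Round up: n = 31.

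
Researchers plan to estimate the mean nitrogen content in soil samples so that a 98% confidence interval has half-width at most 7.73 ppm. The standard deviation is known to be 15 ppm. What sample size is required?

21

For a mean, the margin of error is E = z·σ/√n, so n = (zσ/E)².
At 98% confidence, z = 2.326.
n = (2.326 × 15 / 7.73)² = 20.37
Round up: n = 21.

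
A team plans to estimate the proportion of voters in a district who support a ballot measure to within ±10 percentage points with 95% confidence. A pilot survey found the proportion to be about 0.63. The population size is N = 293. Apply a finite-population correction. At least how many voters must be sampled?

For a proportion with margin E = 0.1 at 95% confidence, z = 1.960.
n = p̂(1−p̂)(z/E)² = 0.63 × 0.37 × (1.960/0.1)² = 89.55 — call this n₀.
Finite-population correction with N = 293: n = n₀ / (1 + (n₀−1)/N) = 89.55 / 1.302 = 68.78
Round up: n = 69.

69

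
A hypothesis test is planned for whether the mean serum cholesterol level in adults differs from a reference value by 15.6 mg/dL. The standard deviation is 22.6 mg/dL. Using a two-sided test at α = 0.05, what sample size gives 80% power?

17

For a one-sample z-test, n = ((z_{α/2} + z_β)·σ/δ)².
z_{α/2} = 1.960 (two-sided α = 0.05); z_β = 0.842 (power 80% → β = 0.2).
n = (2.802 × 22.6 / 15.6)² = 16.48
Round up: n = 17.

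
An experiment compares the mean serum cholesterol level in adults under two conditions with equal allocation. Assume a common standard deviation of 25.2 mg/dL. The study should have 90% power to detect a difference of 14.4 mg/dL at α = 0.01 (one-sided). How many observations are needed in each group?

For two equal groups, n per group = 2·((z_α + z_β)·σ/δ)².
z_α = 2.326; z_β = 1.282 (power 90%).
n = 2 × (3.608 × 25.2 / 14.4)² = 2 × 39.87 = 79.74
Round up: n = 80 per group.

80 per group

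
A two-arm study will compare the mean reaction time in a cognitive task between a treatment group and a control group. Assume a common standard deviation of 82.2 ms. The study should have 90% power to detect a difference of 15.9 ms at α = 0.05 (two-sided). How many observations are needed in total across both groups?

1124 total

For two equal groups, n per group = 2·((z_{α/2} + z_β)·σ/δ)².
z_{α/2} = 1.960; z_β = 1.282 (power 90%).
n = 2 × (3.242 × 82.2 / 15.9)² = 2 × 280.92 = 561.84
Round up: n = 562 per group.
Total across both groups: 2 × 562 = 1124.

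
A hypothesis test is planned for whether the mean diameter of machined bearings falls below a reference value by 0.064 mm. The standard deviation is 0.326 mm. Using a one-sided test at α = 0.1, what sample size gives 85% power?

For a one-sample z-test, n = ((z_α + z_β)·σ/δ)².
z_α = 1.282 (one-sided α = 0.1); z_β = 1.036 (power 85% → β = 0.15).
n = (2.318 × 0.326 / 0.064)² = 139.41
Round up: n = 140.

n = 140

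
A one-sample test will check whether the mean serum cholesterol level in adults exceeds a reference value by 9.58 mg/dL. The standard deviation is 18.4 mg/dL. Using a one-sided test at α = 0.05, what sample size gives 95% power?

40

For a one-sample z-test, n = ((z_α + z_β)·σ/δ)².
z_α = 1.645 (one-sided α = 0.05); z_β = 1.645 (power 95% → β = 0.05).
n = (3.290 × 18.4 / 9.58)² = 39.93
Round up: n = 40.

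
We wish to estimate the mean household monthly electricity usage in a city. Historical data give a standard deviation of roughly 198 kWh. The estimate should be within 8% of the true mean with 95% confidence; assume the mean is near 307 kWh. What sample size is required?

250

For a mean, the margin of error is E = z·σ/√n, so n = (zσ/E)².
At 95% confidence, z = 1.960.
E = 8% of 307 = 24.56 kWh.
n = (1.960 × 198 / 24.56)² = 249.68
Round up: n = 250.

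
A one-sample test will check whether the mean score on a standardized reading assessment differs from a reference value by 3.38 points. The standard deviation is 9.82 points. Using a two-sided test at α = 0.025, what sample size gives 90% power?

For a one-sample z-test, n = ((z_{α/2} + z_β)·σ/δ)².
z_{α/2} = 2.241 (two-sided α = 0.025); z_β = 1.282 (power 90% → β = 0.1).
n = (3.523 × 9.82 / 3.38)² = 104.76
Round up: n = 105.

105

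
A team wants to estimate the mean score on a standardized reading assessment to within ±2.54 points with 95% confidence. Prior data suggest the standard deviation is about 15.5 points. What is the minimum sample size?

n = 144

For a mean, the margin of error is E = z·σ/√n, so n = (zσ/E)².
At 95% confidence, z = 1.960.
n = (1.960 × 15.5 / 2.54)² = 143.06
Round up: n = 144.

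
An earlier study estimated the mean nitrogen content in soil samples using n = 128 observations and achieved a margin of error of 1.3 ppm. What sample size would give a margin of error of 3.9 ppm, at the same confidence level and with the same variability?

15

Margin of error scales as 1/√n, so n₂ = n₁·(E₁/E₂)².
n₂ = 128 × (1.3/3.9)² = 128 × 0.1111 = 14.22
Round up: n₂ = 15.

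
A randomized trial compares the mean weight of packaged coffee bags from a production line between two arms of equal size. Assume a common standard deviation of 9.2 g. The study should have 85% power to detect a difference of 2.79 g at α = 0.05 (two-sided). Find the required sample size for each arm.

For two equal groups, n per group = 2·((z_{α/2} + z_β)·σ/δ)².
z_{α/2} = 1.960; z_β = 1.036 (power 85%).
n = 2 × (2.996 × 9.2 / 2.79)² = 2 × 97.60 = 195.20
Round up: n = 196 per group.

196 per group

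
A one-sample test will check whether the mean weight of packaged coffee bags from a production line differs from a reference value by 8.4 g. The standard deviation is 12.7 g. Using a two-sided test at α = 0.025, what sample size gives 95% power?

For a one-sample z-test, n = ((z_{α/2} + z_β)·σ/δ)².
z_{α/2} = 2.241 (two-sided α = 0.025); z_β = 1.645 (power 95% → β = 0.05).
n = (3.886 × 12.7 / 8.4)² = 34.52
Round up: n = 35.

n = 35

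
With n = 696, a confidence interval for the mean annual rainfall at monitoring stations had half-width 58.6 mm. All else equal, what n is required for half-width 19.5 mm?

Margin of error scales as 1/√n, so n₂ = n₁·(E₁/E₂)².
n₂ = 696 × (58.6/19.5)² = 696 × 9.031 = 6285.58
Round up: n₂ = 6286.

n = 6286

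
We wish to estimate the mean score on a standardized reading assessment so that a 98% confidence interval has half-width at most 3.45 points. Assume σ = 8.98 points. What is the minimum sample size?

37

For a mean, the margin of error is E = z·σ/√n, so n = (zσ/E)².
At 98% confidence, z = 2.326.
n = (2.326 × 8.98 / 3.45)² = 36.66
Round up: n = 37.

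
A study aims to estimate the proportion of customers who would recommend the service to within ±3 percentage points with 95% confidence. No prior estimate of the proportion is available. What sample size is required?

For a proportion with margin E = 0.03 at 95% confidence, z = 1.960.
With no prior estimate, use p = 0.5, which maximizes p(1−p) at 0.25.
n = 0.25 × (z/E)² = 0.25 × (1.960/0.03)² = 1067.11
Round up: n = 1068.

1068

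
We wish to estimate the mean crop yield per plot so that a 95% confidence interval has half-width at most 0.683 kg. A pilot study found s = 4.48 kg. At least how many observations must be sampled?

166

For a mean, the margin of error is E = z·σ/√n, so n = (zσ/E)².
At 95% confidence, z = 1.960.
n = (1.960 × 4.48 / 0.683)² = 165.28
Round up: n = 166.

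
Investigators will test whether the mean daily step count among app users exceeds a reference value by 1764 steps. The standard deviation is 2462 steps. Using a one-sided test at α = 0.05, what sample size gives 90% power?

17

For a one-sample z-test, n = ((z_α + z_β)·σ/δ)².
z_α = 1.645 (one-sided α = 0.05); z_β = 1.282 (power 90% → β = 0.1).
n = (2.927 × 2462 / 1764)² = 16.69
Round up: n = 17.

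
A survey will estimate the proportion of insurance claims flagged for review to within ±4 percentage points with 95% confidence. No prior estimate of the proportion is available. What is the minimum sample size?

601

For a proportion with margin E = 0.04 at 95% confidence, z = 1.960.
With no prior estimate, use p = 0.5, which maximizes p(1−p) at 0.25.
n = 0.25 × (z/E)² = 0.25 × (1.960/0.04)² = 600.25
Round up: n = 601.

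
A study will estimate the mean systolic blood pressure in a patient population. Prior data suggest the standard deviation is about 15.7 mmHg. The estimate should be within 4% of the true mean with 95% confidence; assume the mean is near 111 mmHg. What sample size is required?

For a mean, the margin of error is E = z·σ/√n, so n = (zσ/E)².
At 95% confidence, z = 1.960.
E = 4% of 111 = 4.44 mmHg.
n = (1.960 × 15.7 / 4.44)² = 48.03
Round up: n = 49.

49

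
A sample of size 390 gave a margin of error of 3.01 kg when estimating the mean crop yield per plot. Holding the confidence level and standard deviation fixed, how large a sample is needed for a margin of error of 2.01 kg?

875

Margin of error scales as 1/√n, so n₂ = n₁·(E₁/E₂)².
n₂ = 390 × (3.01/2.01)² = 390 × 2.243 = 874.77
Round up: n₂ = 875.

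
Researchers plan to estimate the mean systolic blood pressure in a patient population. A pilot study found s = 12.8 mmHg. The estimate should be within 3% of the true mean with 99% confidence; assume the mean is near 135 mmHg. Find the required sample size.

For a mean, the margin of error is E = z·σ/√n, so n = (zσ/E)².
At 99% confidence, z = 2.576.
E = 3% of 135 = 4.05 mmHg.
n = (2.576 × 12.8 / 4.05)² = 66.28
Round up: n = 67.

67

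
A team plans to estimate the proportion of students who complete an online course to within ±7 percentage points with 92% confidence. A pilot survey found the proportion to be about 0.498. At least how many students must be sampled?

n = 157

For a proportion with margin E = 0.07 at 92% confidence, z = 1.751.
n = p̂(1−p̂)(z/E)² = 0.498 × 0.502 × (1.751/0.07)² = 156.43
Round up: n = 157.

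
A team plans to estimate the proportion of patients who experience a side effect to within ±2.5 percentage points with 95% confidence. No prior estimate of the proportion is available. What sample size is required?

1537

For a proportion with margin E = 0.025 at 95% confidence, z = 1.960.
With no prior estimate, use p = 0.5, which maximizes p(1−p) at 0.25.
n = 0.25 × (z/E)² = 0.25 × (1.960/0.025)² = 1536.64
Round up: n = 1537.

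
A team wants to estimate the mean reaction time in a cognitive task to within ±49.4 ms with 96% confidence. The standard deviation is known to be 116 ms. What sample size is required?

For a mean, the margin of error is E = z·σ/√n, so n = (zσ/E)².
At 96% confidence, z = 2.054.
n = (2.054 × 116 / 49.4)² = 23.26
Round up: n = 24.

24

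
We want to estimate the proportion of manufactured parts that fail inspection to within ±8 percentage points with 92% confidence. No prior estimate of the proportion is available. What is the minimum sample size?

For a proportion with margin E = 0.08 at 92% confidence, z = 1.751.
With no prior estimate, use p = 0.5, which maximizes p(1−p) at 0.25.
n = 0.25 × (z/E)² = 0.25 × (1.751/0.08)² = 119.77
Round up: n = 120.

n = 120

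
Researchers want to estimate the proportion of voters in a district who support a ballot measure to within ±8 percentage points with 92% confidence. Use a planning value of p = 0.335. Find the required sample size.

For a proportion with margin E = 0.08 at 92% confidence, z = 1.751.
n = p̂(1−p̂)(z/E)² = 0.335 × 0.665 × (1.751/0.08)² = 106.72
Round up: n = 107.

n = 107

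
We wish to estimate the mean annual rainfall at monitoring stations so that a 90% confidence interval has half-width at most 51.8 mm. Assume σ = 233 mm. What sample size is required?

55

For a mean, the margin of error is E = z·σ/√n, so n = (zσ/E)².
At 90% confidence, z = 1.645.
n = (1.645 × 233 / 51.8)² = 54.75
Round up: n = 55.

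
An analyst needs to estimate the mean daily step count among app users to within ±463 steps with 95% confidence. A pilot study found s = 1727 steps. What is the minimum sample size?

For a mean, the margin of error is E = z·σ/√n, so n = (zσ/E)².
At 95% confidence, z = 1.960.
n = (1.960 × 1727 / 463)² = 53.45
Round up: n = 54.

54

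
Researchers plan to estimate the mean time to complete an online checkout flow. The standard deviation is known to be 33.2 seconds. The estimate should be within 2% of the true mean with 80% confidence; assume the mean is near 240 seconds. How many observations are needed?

For a mean, the margin of error is E = z·σ/√n, so n = (zσ/E)².
At 80% confidence, z = 1.282.
E = 2% of 240 = 4.8 seconds.
n = (1.282 × 33.2 / 4.8)² = 78.63
Round up: n = 79.

n = 79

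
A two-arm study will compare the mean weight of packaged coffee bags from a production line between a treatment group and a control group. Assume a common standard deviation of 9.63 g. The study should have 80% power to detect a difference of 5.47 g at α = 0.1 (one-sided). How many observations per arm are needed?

For two equal groups, n per group = 2·((z_α + z_β)·σ/δ)².
z_α = 1.282; z_β = 0.842 (power 80%).
n = 2 × (2.124 × 9.63 / 5.47)² = 2 × 13.98 = 27.96
Round up: n = 28 per group.

28 per group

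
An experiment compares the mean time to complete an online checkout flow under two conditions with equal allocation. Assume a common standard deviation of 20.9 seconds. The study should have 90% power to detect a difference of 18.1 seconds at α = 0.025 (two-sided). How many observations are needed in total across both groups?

For two equal groups, n per group = 2·((z_{α/2} + z_β)·σ/δ)².
z_{α/2} = 2.241; z_β = 1.282 (power 90%).
n = 2 × (3.523 × 20.9 / 18.1)² = 2 × 16.55 = 33.10
Round up: n = 34 per group.
Total across both groups: 2 × 34 = 68.

68 total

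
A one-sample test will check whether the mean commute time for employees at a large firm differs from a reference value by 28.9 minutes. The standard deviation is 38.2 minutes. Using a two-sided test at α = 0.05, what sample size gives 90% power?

19

For a one-sample z-test, n = ((z_{α/2} + z_β)·σ/δ)².
z_{α/2} = 1.960 (two-sided α = 0.05); z_β = 1.282 (power 90% → β = 0.1).
n = (3.242 × 38.2 / 28.9)² = 18.36
Round up: n = 19.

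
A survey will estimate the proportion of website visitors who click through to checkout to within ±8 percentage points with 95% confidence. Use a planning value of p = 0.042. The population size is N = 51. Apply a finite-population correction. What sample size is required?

n = 17

For a proportion with margin E = 0.08 at 95% confidence, z = 1.960.
n = p̂(1−p̂)(z/E)² = 0.042 × 0.958 × (1.960/0.08)² = 24.15 — call this n₀.
Finite-population correction with N = 51: n = n₀ / (1 + (n₀−1)/N) = 24.15 / 1.454 = 16.61
Round up: n = 17.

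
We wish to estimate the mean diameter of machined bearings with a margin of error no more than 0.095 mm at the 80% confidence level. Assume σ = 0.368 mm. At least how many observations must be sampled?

25

For a mean, the margin of error is E = z·σ/√n, so n = (zσ/E)².
At 80% confidence, z = 1.282.
n = (1.282 × 0.368 / 0.095)² = 24.66
Round up: n = 25.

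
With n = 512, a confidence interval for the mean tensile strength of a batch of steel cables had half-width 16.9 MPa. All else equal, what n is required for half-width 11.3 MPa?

Margin of error scales as 1/√n, so n₂ = n₁·(E₁/E₂)².
n₂ = 512 × (16.9/11.3)² = 512 × 2.237 = 1145.34
Round up: n₂ = 1146.

1146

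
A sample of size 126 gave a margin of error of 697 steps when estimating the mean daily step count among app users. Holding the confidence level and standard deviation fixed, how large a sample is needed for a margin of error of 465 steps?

Margin of error scales as 1/√n, so n₂ = n₁·(E₁/E₂)².
n₂ = 126 × (697/465)² = 126 × 2.247 = 283.12
Round up: n₂ = 284.

284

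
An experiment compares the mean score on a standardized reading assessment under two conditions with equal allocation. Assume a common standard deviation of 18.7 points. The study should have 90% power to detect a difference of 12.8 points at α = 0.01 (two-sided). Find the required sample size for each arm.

For two equal groups, n per group = 2·((z_{α/2} + z_β)·σ/δ)².
z_{α/2} = 2.576; z_β = 1.282 (power 90%).
n = 2 × (3.858 × 18.7 / 12.8)² = 2 × 31.77 = 63.54
Round up: n = 64 per group.

64 per group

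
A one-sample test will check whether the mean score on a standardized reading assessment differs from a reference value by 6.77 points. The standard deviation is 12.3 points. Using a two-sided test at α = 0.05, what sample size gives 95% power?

43

For a one-sample z-test, n = ((z_{α/2} + z_β)·σ/δ)².
z_{α/2} = 1.960 (two-sided α = 0.05); z_β = 1.645 (power 95% → β = 0.05).
n = (3.605 × 12.3 / 6.77)² = 42.90
Round up: n = 43.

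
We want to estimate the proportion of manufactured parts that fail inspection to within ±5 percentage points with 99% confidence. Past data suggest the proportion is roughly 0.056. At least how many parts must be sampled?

141

For a proportion with margin E = 0.05 at 99% confidence, z = 2.576.
n = p̂(1−p̂)(z/E)² = 0.056 × 0.944 × (2.576/0.05)² = 140.32
Round up: n = 141.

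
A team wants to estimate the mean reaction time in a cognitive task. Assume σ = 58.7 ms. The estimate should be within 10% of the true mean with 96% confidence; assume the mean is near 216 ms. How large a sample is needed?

For a mean, the margin of error is E = z·σ/√n, so n = (zσ/E)².
At 96% confidence, z = 2.054.
E = 10% of 216 = 21.6 ms.
n = (2.054 × 58.7 / 21.6)² = 31.16
Round up: n = 32.

32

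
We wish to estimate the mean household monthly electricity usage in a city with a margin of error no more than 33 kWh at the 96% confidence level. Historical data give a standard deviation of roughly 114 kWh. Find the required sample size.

For a mean, the margin of error is E = z·σ/√n, so n = (zσ/E)².
At 96% confidence, z = 2.054.
n = (2.054 × 114 / 33)² = 50.35
Round up: n = 51.

51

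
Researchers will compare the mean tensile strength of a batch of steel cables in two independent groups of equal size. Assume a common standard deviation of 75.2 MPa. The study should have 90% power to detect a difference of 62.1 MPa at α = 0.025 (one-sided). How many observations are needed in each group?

For two equal groups, n per group = 2·((z_α + z_β)·σ/δ)².
z_α = 1.960; z_β = 1.282 (power 90%).
n = 2 × (3.242 × 75.2 / 62.1)² = 2 × 15.41 = 30.82
Round up: n = 31 per group.

31 per group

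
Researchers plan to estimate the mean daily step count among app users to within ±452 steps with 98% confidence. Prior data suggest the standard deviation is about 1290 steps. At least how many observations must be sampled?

For a mean, the margin of error is E = z·σ/√n, so n = (zσ/E)².
At 98% confidence, z = 2.326.
n = (2.326 × 1290 / 452)² = 44.07
Round up: n = 45.

n = 45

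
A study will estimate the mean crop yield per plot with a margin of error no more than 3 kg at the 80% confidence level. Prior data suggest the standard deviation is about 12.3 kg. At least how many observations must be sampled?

For a mean, the margin of error is E = z·σ/√n, so n = (zσ/E)².
At 80% confidence, z = 1.282.
n = (1.282 × 12.3 / 3)² = 27.63
Round up: n = 28.

n = 28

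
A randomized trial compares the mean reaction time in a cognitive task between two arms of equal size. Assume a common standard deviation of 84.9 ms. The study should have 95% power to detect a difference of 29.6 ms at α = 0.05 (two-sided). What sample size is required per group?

For two equal groups, n per group = 2·((z_{α/2} + z_β)·σ/δ)².
z_{α/2} = 1.960; z_β = 1.645 (power 95%).
n = 2 × (3.605 × 84.9 / 29.6)² = 2 × 106.92 = 213.84
Round up: n = 214 per group.

214 per group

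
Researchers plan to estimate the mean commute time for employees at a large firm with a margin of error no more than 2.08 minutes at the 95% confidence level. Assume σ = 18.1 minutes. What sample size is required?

For a mean, the margin of error is E = z·σ/√n, so n = (zσ/E)².
At 95% confidence, z = 1.960.
n = (1.960 × 18.1 / 2.08)² = 290.90
Round up: n = 291.

291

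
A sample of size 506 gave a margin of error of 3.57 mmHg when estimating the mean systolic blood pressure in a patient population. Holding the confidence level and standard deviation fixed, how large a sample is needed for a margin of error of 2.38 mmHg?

Margin of error scales as 1/√n, so n₂ = n₁·(E₁/E₂)².
n₂ = 506 × (3.57/2.38)² = 506 × 2.25 = 1138.50
Round up: n₂ = 1139.

1139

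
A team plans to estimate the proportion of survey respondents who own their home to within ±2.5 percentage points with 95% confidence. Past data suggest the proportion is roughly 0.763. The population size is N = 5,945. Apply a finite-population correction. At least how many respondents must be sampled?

937

For a proportion with margin E = 0.025 at 95% confidence, z = 1.960.
n = p̂(1−p̂)(z/E)² = 0.763 × 0.237 × (1.960/0.025)² = 1111.49 — call this n₀.
Finite-population correction with N = 5,945: n = n₀ / (1 + (n₀−1)/N) = 1111.49 / 1.187 = 936.39
Round up: n = 937.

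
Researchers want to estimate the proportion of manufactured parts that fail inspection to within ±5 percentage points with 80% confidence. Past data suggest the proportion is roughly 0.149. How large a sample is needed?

84

For a proportion with margin E = 0.05 at 80% confidence, z = 1.282.
n = p̂(1−p̂)(z/E)² = 0.149 × 0.851 × (1.282/0.05)² = 83.36
Round up: n = 84.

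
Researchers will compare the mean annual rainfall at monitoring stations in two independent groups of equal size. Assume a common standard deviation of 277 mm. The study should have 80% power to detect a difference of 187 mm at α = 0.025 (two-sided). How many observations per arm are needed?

42 per group

For two equal groups, n per group = 2·((z_{α/2} + z_β)·σ/δ)².
z_{α/2} = 2.241; z_β = 0.842 (power 80%).
n = 2 × (3.083 × 277 / 187)² = 2 × 20.86 = 41.72
Round up: n = 42 per group.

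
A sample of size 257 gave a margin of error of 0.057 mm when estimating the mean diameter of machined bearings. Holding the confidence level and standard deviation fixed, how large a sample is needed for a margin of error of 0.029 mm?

Margin of error scales as 1/√n, so n₂ = n₁·(E₁/E₂)².
n₂ = 257 × (0.057/0.029)² = 257 × 3.863 = 992.79
Round up: n₂ = 993.

993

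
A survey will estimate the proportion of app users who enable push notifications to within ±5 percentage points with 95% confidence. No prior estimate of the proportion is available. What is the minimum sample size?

For a proportion with margin E = 0.05 at 95% confidence, z = 1.960.
With no prior estimate, use p = 0.5, which maximizes p(1−p) at 0.25.
n = 0.25 × (z/E)² = 0.25 × (1.960/0.05)² = 384.16
Round up: n = 385.

385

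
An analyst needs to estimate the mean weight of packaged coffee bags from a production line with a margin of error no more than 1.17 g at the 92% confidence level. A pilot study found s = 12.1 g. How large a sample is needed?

For a mean, the margin of error is E = z·σ/√n, so n = (zσ/E)².
At 92% confidence, z = 1.751.
n = (1.751 × 12.1 / 1.17)² = 327.92
Round up: n = 328.

n = 328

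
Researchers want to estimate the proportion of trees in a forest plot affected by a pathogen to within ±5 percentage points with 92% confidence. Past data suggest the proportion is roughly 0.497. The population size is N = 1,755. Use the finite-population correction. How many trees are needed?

For a proportion with margin E = 0.05 at 92% confidence, z = 1.751.
n = p̂(1−p̂)(z/E)² = 0.497 × 0.503 × (1.751/0.05)² = 306.59 — call this n₀.
Finite-population correction with N = 1,755: n = n₀ / (1 + (n₀−1)/N) = 306.59 / 1.174 = 261.15
Round up: n = 262.

262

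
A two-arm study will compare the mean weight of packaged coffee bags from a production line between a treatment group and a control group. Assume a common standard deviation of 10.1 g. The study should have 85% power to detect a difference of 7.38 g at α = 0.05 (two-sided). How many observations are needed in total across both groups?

68 total

For two equal groups, n per group = 2·((z_{α/2} + z_β)·σ/δ)².
z_{α/2} = 1.960; z_β = 1.036 (power 85%).
n = 2 × (2.996 × 10.1 / 7.38)² = 2 × 16.81 = 33.62
Round up: n = 34 per group.
Total across both groups: 2 × 34 = 68.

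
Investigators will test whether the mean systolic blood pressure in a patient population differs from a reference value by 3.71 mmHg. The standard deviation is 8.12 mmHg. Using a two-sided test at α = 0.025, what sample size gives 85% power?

For a one-sample z-test, n = ((z_{α/2} + z_β)·σ/δ)².
z_{α/2} = 2.241 (two-sided α = 0.025); z_β = 1.036 (power 85% → β = 0.15).
n = (3.277 × 8.12 / 3.71)² = 51.44
Round up: n = 52.

52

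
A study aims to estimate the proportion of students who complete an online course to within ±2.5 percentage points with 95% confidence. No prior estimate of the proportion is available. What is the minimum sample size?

1537

For a proportion with margin E = 0.025 at 95% confidence, z = 1.960.
With no prior estimate, use p = 0.5, which maximizes p(1−p) at 0.25.
n = 0.25 × (z/E)² = 0.25 × (1.960/0.025)² = 1536.64
Round up: n = 1537.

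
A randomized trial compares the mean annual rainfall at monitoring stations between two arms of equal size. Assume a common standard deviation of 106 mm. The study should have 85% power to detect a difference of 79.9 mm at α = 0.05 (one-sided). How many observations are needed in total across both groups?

For two equal groups, n per group = 2·((z_α + z_β)·σ/δ)².
z_α = 1.645; z_β = 1.036 (power 85%).
n = 2 × (2.681 × 106 / 79.9)² = 2 × 12.65 = 25.30
Round up: n = 26 per group.
Total across both groups: 2 × 26 = 52.

52 total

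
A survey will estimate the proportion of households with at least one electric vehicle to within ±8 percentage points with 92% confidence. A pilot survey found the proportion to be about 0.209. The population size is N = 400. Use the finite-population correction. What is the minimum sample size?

For a proportion with margin E = 0.08 at 92% confidence, z = 1.751.
n = p̂(1−p̂)(z/E)² = 0.209 × 0.791 × (1.751/0.08)² = 79.20 — call this n₀.
Finite-population correction with N = 400: n = n₀ / (1 + (n₀−1)/N) = 79.20 / 1.196 = 66.22
Round up: n = 67.

n = 67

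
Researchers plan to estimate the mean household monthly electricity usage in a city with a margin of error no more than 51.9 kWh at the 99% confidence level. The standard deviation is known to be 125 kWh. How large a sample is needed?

39

For a mean, the margin of error is E = z·σ/√n, so n = (zσ/E)².
At 99% confidence, z = 2.576.
n = (2.576 × 125 / 51.9)² = 38.49
Round up: n = 39.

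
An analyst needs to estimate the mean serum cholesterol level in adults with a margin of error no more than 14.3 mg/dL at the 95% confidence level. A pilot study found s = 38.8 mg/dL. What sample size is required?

29

For a mean, the margin of error is E = z·σ/√n, so n = (zσ/E)².
At 95% confidence, z = 1.960.
n = (1.960 × 38.8 / 14.3)² = 28.28
Round up: n = 29.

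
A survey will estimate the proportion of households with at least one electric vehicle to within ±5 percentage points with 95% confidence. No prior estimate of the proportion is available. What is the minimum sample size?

For a proportion with margin E = 0.05 at 95% confidence, z = 1.960.
With no prior estimate, use p = 0.5, which maximizes p(1−p) at 0.25.
n = 0.25 × (z/E)² = 0.25 × (1.960/0.05)² = 384.16
Round up: n = 385.

385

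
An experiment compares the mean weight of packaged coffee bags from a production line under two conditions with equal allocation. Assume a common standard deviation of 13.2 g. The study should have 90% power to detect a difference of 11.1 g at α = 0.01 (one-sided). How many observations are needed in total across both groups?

74 total

For two equal groups, n per group = 2·((z_α + z_β)·σ/δ)².
z_α = 2.326; z_β = 1.282 (power 90%).
n = 2 × (3.608 × 13.2 / 11.1)² = 2 × 18.41 = 36.82
Round up: n = 37 per group.
Total across both groups: 2 × 37 = 74.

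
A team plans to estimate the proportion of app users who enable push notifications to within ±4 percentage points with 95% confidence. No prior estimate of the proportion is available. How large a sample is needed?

For a proportion with margin E = 0.04 at 95% confidence, z = 1.960.
With no prior estimate, use p = 0.5, which maximizes p(1−p) at 0.25.
n = 0.25 × (z/E)² = 0.25 × (1.960/0.04)² = 600.25
Round up: n = 601.

601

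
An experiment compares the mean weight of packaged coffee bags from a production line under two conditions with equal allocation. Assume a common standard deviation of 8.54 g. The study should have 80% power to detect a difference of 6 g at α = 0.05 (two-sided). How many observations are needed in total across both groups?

For two equal groups, n per group = 2·((z_{α/2} + z_β)·σ/δ)².
z_{α/2} = 1.960; z_β = 0.842 (power 80%).
n = 2 × (2.802 × 8.54 / 6)² = 2 × 15.91 = 31.82
Round up: n = 32 per group.
Total across both groups: 2 × 32 = 64.

64 total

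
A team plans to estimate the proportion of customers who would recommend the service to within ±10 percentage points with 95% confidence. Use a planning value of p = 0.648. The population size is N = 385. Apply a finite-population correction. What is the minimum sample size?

For a proportion with margin E = 0.1 at 95% confidence, z = 1.960.
n = p̂(1−p̂)(z/E)² = 0.648 × 0.352 × (1.960/0.1)² = 87.63 — call this n₀.
Finite-population correction with N = 385: n = n₀ / (1 + (n₀−1)/N) = 87.63 / 1.225 = 71.53
Round up: n = 72.

72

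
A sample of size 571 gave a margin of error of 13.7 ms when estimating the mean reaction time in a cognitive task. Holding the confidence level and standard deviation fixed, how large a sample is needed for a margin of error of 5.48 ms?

3569

Margin of error scales as 1/√n, so n₂ = n₁·(E₁/E₂)².
n₂ = 571 × (13.7/5.48)² = 571 × 6.25 = 3568.75
Round up: n₂ = 3569.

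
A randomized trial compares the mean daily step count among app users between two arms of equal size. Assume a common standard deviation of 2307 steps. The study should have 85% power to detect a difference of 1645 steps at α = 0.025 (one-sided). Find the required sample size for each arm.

For two equal groups, n per group = 2·((z_α + z_β)·σ/δ)².
z_α = 1.960; z_β = 1.036 (power 85%).
n = 2 × (2.996 × 2307 / 1645)² = 2 × 17.65 = 35.30
Round up: n = 36 per group.

36 per group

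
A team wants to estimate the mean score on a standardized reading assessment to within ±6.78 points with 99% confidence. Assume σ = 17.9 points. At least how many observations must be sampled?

47

For a mean, the margin of error is E = z·σ/√n, so n = (zσ/E)².
At 99% confidence, z = 2.576.
n = (2.576 × 17.9 / 6.78)² = 46.25
Round up: n = 47.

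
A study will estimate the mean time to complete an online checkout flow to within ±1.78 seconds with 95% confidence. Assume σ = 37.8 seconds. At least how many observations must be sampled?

For a mean, the margin of error is E = z·σ/√n, so n = (zσ/E)².
At 95% confidence, z = 1.960.
n = (1.960 × 37.8 / 1.78)² = 1732.43
Round up: n = 1733.

1733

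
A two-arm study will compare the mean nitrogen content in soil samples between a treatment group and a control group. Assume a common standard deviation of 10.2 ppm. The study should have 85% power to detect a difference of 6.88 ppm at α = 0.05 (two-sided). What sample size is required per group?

For two equal groups, n per group = 2·((z_{α/2} + z_β)·σ/δ)².
z_{α/2} = 1.960; z_β = 1.036 (power 85%).
n = 2 × (2.996 × 10.2 / 6.88)² = 2 × 19.73 = 39.46
Round up: n = 40 per group.

40 per group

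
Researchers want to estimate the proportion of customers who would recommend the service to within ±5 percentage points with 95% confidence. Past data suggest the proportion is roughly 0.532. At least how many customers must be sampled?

n = 383

For a proportion with margin E = 0.05 at 95% confidence, z = 1.960.
n = p̂(1−p̂)(z/E)² = 0.532 × 0.468 × (1.960/0.05)² = 382.59
Round up: n = 383.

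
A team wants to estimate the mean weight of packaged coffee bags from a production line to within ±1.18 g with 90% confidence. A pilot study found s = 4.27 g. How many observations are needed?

36

For a mean, the margin of error is E = z·σ/√n, so n = (zσ/E)².
At 90% confidence, z = 1.645.
n = (1.645 × 4.27 / 1.18)² = 35.43
Round up: n = 36.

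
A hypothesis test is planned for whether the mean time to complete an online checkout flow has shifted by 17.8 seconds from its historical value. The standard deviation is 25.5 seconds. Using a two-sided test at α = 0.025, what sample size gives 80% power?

n = 20

For a one-sample z-test, n = ((z_{α/2} + z_β)·σ/δ)².
z_{α/2} = 2.241 (two-sided α = 0.025); z_β = 0.842 (power 80% → β = 0.2).
n = (3.083 × 25.5 / 17.8)² = 19.51
Round up: n = 20.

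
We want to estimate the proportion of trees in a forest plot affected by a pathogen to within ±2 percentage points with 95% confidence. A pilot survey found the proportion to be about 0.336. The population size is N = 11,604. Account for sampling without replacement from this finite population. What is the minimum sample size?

1809

For a proportion with margin E = 0.02 at 95% confidence, z = 1.960.
n = p̂(1−p̂)(z/E)² = 0.336 × 0.664 × (1.960/0.02)² = 2142.69 — call this n₀.
Finite-population correction with N = 11,604: n = n₀ / (1 + (n₀−1)/N) = 2142.69 / 1.185 = 1808.18
Round up: n = 1809.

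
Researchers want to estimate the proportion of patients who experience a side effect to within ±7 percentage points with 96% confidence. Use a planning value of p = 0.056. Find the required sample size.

For a proportion with margin E = 0.07 at 96% confidence, z = 2.054.
n = p̂(1−p̂)(z/E)² = 0.056 × 0.944 × (2.054/0.07)² = 45.52
Round up: n = 46.

n = 46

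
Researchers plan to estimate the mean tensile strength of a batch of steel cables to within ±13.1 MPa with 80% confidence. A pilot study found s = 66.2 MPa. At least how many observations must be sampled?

For a mean, the margin of error is E = z·σ/√n, so n = (zσ/E)².
At 80% confidence, z = 1.282.
n = (1.282 × 66.2 / 13.1)² = 41.97
Round up: n = 42.

n = 42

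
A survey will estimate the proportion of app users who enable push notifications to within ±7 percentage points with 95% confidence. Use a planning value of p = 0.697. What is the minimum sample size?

For a proportion with margin E = 0.07 at 95% confidence, z = 1.960.
n = p̂(1−p̂)(z/E)² = 0.697 × 0.303 × (1.960/0.07)² = 165.57
Round up: n = 166.

166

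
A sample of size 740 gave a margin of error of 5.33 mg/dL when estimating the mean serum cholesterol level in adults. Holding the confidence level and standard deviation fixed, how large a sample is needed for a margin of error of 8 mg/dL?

n = 329

Margin of error scales as 1/√n, so n₂ = n₁·(E₁/E₂)².
n₂ = 740 × (5.33/8)² = 740 × 0.4439 = 328.49
Round up: n₂ = 329.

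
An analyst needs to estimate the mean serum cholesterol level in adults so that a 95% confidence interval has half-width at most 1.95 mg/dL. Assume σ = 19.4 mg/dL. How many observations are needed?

For a mean, the margin of error is E = z·σ/√n, so n = (zσ/E)².
At 95% confidence, z = 1.960.
n = (1.960 × 19.4 / 1.95)² = 380.23
Round up: n = 381.

n = 381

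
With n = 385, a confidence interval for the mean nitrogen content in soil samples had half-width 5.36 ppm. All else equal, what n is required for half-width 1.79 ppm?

Margin of error scales as 1/√n, so n₂ = n₁·(E₁/E₂)².
n₂ = 385 × (5.36/1.79)² = 385 × 8.967 = 3452.30
Round up: n₂ = 3453.

3453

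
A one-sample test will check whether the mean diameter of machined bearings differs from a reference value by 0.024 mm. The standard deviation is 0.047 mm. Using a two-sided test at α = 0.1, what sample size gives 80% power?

For a one-sample z-test, n = ((z_{α/2} + z_β)·σ/δ)².
z_{α/2} = 1.645 (two-sided α = 0.1); z_β = 0.842 (power 80% → β = 0.2).
n = (2.487 × 0.047 / 0.024)² = 23.72
Round up: n = 24.

24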